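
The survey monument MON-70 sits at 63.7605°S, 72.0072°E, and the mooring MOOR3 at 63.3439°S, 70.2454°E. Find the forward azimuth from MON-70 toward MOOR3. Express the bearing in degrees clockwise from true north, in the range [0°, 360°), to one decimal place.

297.2°

Δλ = -1.7618°
y = sin Δλ · cos φ₂ = -0.013793
x = cos φ₁ sin φ₂ − sin φ₁ cos φ₂ cos Δλ = 0.007081
θ = atan2(y, x) = -62.8259° → 297.1741° (mod 360°)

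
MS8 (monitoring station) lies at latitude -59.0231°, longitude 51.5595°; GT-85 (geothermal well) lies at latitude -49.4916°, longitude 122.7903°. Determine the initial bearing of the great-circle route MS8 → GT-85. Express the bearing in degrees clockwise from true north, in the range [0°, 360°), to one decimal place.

109.0°

Δλ = 71.2308°
y = sin Δλ · cos φ₂ = 0.615017
x = cos φ₁ sin φ₂ − sin φ₁ cos φ₂ cos Δλ = -0.212135
θ = atan2(y, x) = 109.0306° → 109.0306° (mod 360°)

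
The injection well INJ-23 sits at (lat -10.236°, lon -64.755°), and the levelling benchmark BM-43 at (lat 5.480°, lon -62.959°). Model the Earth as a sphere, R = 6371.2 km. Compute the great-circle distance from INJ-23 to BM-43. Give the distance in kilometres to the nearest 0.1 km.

Δφ = 15.7160°,  Δλ = 1.7960°
a = sin²(Δφ/2) + cos φ₁ cos φ₂ sin²(Δλ/2) = 0.018933
c = 2·arcsin(√a) = 0.276067 rad = 15.8175°
d = R·c = 6371.2 × 0.276067 = 1758.9 km

1758.9 km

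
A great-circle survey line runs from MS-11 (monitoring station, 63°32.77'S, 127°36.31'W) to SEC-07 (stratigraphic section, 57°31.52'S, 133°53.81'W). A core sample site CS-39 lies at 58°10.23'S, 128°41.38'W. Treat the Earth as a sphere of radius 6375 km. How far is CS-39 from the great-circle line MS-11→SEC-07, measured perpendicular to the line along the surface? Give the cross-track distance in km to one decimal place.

MS-11: φ = -63.54617°, λ = -127.60517°
SEC-07: φ = -57.52533°, λ = -133.89683°
CS-39: φ = -58.17050°, λ = -128.68967°
δ₁₃ = central angle MS-11→CS-39 = 0.094271 rad  (haversine)
θ₁₃ = bearing MS-11→CS-39 = 353.913°,  θ₁₂ = bearing MS-11→SEC-07 = 330.019°
dₓₜ = R·arcsin(sin δ₁₃ · sin(θ₁₃ − θ₁₂)) = 6375·arcsin(0.09413·sin(23.894°)) = 243.121 km
|dₓₜ| = 243.121 km

243.1 km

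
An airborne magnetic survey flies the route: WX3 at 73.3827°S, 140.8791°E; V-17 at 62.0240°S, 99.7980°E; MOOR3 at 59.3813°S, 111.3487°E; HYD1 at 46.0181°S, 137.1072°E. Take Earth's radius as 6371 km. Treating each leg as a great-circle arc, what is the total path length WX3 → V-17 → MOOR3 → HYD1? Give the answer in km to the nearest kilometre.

5028 km

WX3→V-17: c = 0.325839 rad, d = 2075.92 km
V-17→MOOR3: c = 0.108702 rad, d = 692.54 km
MOOR3→HYD1: c = 0.354616 rad, d = 2259.26 km
Total = 2075.92 + 692.54 + 2259.26 = 5027.72 km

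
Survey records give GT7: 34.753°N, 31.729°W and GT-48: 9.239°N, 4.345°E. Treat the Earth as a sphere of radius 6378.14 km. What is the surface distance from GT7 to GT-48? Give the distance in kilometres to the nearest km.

4639 km

Δφ = -25.5140°,  Δλ = 36.0740°
a = sin²(Δφ/2) + cos φ₁ cos φ₂ sin²(Δλ/2) = 0.126508
c = 2·arcsin(√a) = 0.727281 rad = 41.6702°
d = R·c = 6378.14 × 0.727281 = 4638.7 km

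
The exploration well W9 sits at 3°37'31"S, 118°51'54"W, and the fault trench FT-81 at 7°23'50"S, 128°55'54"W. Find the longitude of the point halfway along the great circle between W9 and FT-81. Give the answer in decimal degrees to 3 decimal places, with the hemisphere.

123.882°W

W9: φ = -3.62528°, λ = -118.86500°
FT-81: φ = -7.39722°, λ = -128.93167°
Bx = cos φ₂ cos Δλ = 0.976411,  By = cos φ₂ sin Δλ = -0.173339
φₘ = atan2(sin φ₁ + sin φ₂, √((cos φ₁ + Bx)² + By²)) = -5.53245°
λₘ = λ₁ + atan2(By, cos φ₁ + Bx) = -123.88230°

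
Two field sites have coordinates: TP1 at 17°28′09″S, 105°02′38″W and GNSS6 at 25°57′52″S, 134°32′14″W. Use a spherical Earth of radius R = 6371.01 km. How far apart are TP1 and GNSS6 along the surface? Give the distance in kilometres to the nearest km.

3181 km

TP1: φ = -17.46917°, λ = -105.04389°
GNSS6: φ = -25.96444°, λ = -134.53722°
Δφ = -8.4953°,  Δλ = -29.4933°
a = sin²(Δφ/2) + cos φ₁ cos φ₂ sin²(Δλ/2) = 0.061053
c = 2·arcsin(√a) = 0.499349 rad = 28.6106°
d = R·c = 6371.01 × 0.499349 = 3181.4 km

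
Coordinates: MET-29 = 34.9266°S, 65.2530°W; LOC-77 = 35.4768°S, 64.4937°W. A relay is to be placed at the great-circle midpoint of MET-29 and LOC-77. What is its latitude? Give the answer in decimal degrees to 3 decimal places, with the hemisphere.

Bx = cos φ₂ cos Δλ = 0.814279,  By = cos φ₂ sin Δλ = 0.010792
φₘ = atan2(sin φ₁ + sin φ₂, √((cos φ₁ + Bx)² + By²)) = -35.20229°
λₘ = λ₁ + atan2(By, cos φ₁ + Bx) = -64.87464°

35.202°S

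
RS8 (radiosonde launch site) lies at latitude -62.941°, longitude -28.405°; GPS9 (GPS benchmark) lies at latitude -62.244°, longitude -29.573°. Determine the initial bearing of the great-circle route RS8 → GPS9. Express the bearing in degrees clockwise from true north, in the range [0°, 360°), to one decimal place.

321.8°

Δλ = -1.1680°
y = sin Δλ · cos φ₂ = -0.009493
x = cos φ₁ sin φ₂ − sin φ₁ cos φ₂ cos Δλ = 0.012078
θ = atan2(y, x) = -38.1653° → 321.8347° (mod 360°)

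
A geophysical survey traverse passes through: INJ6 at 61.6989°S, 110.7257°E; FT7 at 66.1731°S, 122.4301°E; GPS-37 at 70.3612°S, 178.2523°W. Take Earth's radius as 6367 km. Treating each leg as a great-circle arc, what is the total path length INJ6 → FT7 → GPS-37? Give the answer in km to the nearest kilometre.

INJ6→FT7: c = 0.118643 rad, d = 755.40 km
FT7→GPS-37: c = 0.374093 rad, d = 2381.85 km
Total = 755.40 + 2381.85 = 3137.25 km

3137 km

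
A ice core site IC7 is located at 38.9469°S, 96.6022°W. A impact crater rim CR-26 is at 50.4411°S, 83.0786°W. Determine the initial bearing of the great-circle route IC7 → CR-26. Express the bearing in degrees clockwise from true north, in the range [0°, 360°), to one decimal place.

144.7°

Δλ = 13.5236°
y = sin Δλ · cos φ₂ = 0.148930
x = cos φ₁ sin φ₂ − sin φ₁ cos φ₂ cos Δλ = -0.210369
θ = atan2(y, x) = 144.7036° → 144.7036° (mod 360°)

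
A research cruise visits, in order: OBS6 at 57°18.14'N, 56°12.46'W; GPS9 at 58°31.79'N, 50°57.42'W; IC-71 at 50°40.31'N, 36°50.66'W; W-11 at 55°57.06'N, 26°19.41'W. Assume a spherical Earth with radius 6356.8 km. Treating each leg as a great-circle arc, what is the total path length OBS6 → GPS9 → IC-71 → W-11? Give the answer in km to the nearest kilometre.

OBS6: φ = +57.30233°, λ = -56.20767°
GPS9: φ = +58.52983°, λ = -50.95700°
IC-71: φ = +50.67183°, λ = -36.84433°
W-11: φ = +55.95100°, λ = -26.32350°
OBS6→GPS9: c = 0.053164 rad, d = 337.95 km
GPS9→IC-71: c = 0.197174 rad, d = 1253.40 km
IC-71→W-11: c = 0.143001 rad, d = 909.03 km
Total = 337.95 + 1253.40 + 909.03 = 2500.38 km

2500 km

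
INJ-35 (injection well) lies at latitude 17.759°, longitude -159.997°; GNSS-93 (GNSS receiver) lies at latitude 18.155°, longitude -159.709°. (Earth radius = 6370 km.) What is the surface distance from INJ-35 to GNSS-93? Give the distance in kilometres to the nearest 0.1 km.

Δφ = 0.3960°,  Δλ = 0.2880°
a = sin²(Δφ/2) + cos φ₁ cos φ₂ sin²(Δλ/2) = 0.000018
c = 2·arcsin(√a) = 0.008404 rad = 0.4815°
d = R·c = 6370 × 0.008404 = 53.5 km

53.5 km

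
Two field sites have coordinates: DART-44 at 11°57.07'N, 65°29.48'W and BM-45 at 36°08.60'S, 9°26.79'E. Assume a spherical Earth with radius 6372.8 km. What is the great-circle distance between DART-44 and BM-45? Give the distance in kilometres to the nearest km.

9480 km

DART-44: φ = +11.95117°, λ = -65.49133°
BM-45: φ = -36.14333°, λ = +9.44650°
Δφ = -48.0945°,  Δλ = 74.9378°
a = sin²(Δφ/2) + cos φ₁ cos φ₂ sin²(Δλ/2) = 0.458415
c = 2·arcsin(√a) = 1.487531 rad = 85.2292°
d = R·c = 6372.8 × 1.487531 = 9479.7 km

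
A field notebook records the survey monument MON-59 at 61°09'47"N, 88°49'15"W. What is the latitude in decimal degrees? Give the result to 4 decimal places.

61° + 9′/60 + 47″/3600 = 61 + 0.15000 + 0.01306 = 61.1631°

61.1631°N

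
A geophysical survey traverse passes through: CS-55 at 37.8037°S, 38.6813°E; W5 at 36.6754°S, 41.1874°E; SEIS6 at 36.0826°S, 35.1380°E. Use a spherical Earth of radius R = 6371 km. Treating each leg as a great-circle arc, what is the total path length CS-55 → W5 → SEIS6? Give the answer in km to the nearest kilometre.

800 km

CS-55→W5: c = 0.040002 rad, d = 254.85 km
W5→SEIS6: c = 0.085618 rad, d = 545.47 km
Total = 254.85 + 545.47 = 800.32 km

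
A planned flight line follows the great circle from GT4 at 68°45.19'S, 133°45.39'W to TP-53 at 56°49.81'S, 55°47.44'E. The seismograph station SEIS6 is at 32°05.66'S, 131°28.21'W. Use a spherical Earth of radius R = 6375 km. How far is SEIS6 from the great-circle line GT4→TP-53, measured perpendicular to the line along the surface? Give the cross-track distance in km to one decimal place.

GT4: φ = -68.75317°, λ = -133.75650°
TP-53: φ = -56.83017°, λ = +55.79067°
SEIS6: φ = -32.09433°, λ = -131.47017°
δ₁₃ = central angle GT4→SEIS6 = 0.640227 rad  (haversine)
θ₁₃ = bearing GT4→SEIS6 = 3.243°,  θ₁₂ = bearing GT4→TP-53 = 186.422°
dₓₜ = R·arcsin(sin δ₁₃ · sin(θ₁₃ − θ₁₂)) = 6375·arcsin(0.59738·sin(-183.179°)) = 211.219 km
|dₓₜ| = 211.219 km

211.2 km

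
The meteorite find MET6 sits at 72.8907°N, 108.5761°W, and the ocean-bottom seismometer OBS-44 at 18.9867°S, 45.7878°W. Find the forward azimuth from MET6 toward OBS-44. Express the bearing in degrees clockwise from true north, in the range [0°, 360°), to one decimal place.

121.2°

Δλ = 62.7883°
y = sin Δλ · cos φ₂ = 0.840939
x = cos φ₁ sin φ₂ − sin φ₁ cos φ₂ cos Δλ = -0.508981
θ = atan2(y, x) = 121.1846° → 121.1846° (mod 360°)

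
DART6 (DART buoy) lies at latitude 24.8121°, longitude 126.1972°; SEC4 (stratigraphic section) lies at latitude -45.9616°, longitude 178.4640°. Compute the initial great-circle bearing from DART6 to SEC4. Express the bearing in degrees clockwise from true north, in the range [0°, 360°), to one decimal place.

146.5°

Δλ = 52.2668°
y = sin Δλ · cos φ₂ = 0.549765
x = cos φ₁ sin φ₂ − sin φ₁ cos φ₂ cos Δλ = -0.831037
θ = atan2(y, x) = 146.5137° → 146.5137° (mod 360°)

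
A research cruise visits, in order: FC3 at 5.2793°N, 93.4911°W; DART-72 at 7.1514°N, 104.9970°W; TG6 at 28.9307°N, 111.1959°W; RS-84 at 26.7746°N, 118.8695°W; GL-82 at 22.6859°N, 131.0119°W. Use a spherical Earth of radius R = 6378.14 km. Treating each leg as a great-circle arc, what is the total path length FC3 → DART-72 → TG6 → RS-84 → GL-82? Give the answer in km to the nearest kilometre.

5901 km

FC3→DART-72: c = 0.202279 rad, d = 1290.16 km
DART-72→TG6: c = 0.393579 rad, d = 2510.30 km
TG6→RS-84: c = 0.124219 rad, d = 792.29 km
RS-84→GL-82: c = 0.205169 rad, d = 1308.59 km
Total = 1290.16 + 2510.30 + 792.29 + 1308.59 = 5901.35 km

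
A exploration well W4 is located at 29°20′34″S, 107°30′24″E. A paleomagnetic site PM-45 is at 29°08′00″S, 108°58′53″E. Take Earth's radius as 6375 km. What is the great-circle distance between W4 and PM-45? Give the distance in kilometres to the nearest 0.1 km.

W4: φ = -29.34278°, λ = +107.50667°
PM-45: φ = -29.13333°, λ = +108.98139°
Δφ = 0.2094°,  Δλ = 1.4747°
a = sin²(Δφ/2) + cos φ₁ cos φ₂ sin²(Δλ/2) = 0.000129
c = 2·arcsin(√a) = 0.022755 rad = 1.3038°
d = R·c = 6375 × 0.022755 = 145.1 km

145.1 km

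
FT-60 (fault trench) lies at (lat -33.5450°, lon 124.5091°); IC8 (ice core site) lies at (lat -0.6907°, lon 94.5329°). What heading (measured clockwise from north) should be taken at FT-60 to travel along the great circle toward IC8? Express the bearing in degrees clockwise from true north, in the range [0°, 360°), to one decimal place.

313.2°

Δλ = -29.9762°
y = sin Δλ · cos φ₂ = -0.499604
x = cos φ₁ sin φ₂ − sin φ₁ cos φ₂ cos Δλ = 0.468591
θ = atan2(y, x) = -46.8346° → 313.1654° (mod 360°)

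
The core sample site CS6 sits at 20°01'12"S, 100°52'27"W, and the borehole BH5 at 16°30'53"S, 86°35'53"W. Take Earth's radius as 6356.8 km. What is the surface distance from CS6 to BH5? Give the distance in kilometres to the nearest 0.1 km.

CS6: φ = -20.02000°, λ = -100.87417°
BH5: φ = -16.51472°, λ = -86.59806°
Δφ = 3.5053°,  Δλ = 14.2761°
a = sin²(Δφ/2) + cos φ₁ cos φ₂ sin²(Δλ/2) = 0.014845
c = 2·arcsin(√a) = 0.244284 rad = 13.9964°
d = R·c = 6356.8 × 0.244284 = 1552.9 km

1552.9 km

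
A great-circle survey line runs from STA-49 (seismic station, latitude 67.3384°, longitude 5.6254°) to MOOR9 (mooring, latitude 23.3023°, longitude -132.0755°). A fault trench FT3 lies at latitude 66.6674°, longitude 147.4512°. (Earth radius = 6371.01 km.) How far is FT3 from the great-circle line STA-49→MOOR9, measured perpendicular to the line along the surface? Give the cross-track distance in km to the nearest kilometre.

4022 km

δ₁₃ = central angle STA-49→FT3 = 0.756319 rad  (haversine)
θ₁₃ = bearing STA-49→FT3 = 20.898°,  θ₁₂ = bearing STA-49→MOOR9 = 321.579°
dₓₜ = R·arcsin(sin δ₁₃ · sin(θ₁₃ − θ₁₂)) = 6371.01·arcsin(0.68625·sin(-300.681°)) = 4021.966 km
|dₓₜ| = 4021.966 km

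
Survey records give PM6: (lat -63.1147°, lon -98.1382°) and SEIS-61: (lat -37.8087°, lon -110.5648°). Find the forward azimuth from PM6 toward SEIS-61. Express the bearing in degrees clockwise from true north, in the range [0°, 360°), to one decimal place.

Δλ = -12.4266°
y = sin Δλ · cos φ₂ = -0.170012
x = cos φ₁ sin φ₂ − sin φ₁ cos φ₂ cos Δλ = 0.410944
θ = atan2(y, x) = -22.4755° → 337.5245° (mod 360°)

337.5°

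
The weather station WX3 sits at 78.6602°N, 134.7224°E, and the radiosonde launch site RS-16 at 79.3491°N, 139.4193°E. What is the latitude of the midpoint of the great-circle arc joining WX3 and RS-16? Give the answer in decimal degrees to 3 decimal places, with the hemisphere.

79.014°N

Bx = cos φ₂ cos Δλ = 0.184204,  By = cos φ₂ sin Δλ = 0.015134
φₘ = atan2(sin φ₁ + sin φ₂, √((cos φ₁ + Bx)² + By²)) = 79.01365°
λₘ = λ₁ + atan2(By, cos φ₁ + Bx) = 136.99814°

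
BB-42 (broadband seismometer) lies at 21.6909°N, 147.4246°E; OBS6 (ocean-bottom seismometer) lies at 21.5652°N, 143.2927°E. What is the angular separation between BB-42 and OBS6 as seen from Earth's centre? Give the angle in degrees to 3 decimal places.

3.843°

Δφ = -0.1257°,  Δλ = -4.1319°
a = sin²(Δφ/2) + cos φ₁ cos φ₂ sin²(Δλ/2) = 0.001124
c = 2·arcsin(√a) = 0.067072 rad = 3.8429°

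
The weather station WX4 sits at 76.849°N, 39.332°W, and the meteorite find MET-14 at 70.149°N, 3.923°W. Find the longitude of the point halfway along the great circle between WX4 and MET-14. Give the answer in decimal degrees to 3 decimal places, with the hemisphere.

18.018°W

Bx = cos φ₂ cos Δλ = 0.276766,  By = cos φ₂ sin Δλ = 0.196753
φₘ = atan2(sin φ₁ + sin φ₂, √((cos φ₁ + Bx)² + By²)) = 74.21106°
λₘ = λ₁ + atan2(By, cos φ₁ + Bx) = -18.01812°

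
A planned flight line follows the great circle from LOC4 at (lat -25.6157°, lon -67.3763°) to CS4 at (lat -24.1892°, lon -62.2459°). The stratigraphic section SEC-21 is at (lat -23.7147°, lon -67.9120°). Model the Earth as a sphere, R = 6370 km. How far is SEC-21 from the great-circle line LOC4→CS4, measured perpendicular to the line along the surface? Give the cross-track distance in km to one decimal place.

δ₁₃ = central angle LOC4→SEC-21 = 0.034249 rad  (haversine)
θ₁₃ = bearing LOC4→SEC-21 = 345.523°,  θ₁₂ = bearing LOC4→CS4 = 74.049°
dₓₜ = R·arcsin(sin δ₁₃ · sin(θ₁₃ − θ₁₂)) = 6370·arcsin(0.03424·sin(271.474°)) = -218.095 km
|dₓₜ| = 218.095 km

218.1 km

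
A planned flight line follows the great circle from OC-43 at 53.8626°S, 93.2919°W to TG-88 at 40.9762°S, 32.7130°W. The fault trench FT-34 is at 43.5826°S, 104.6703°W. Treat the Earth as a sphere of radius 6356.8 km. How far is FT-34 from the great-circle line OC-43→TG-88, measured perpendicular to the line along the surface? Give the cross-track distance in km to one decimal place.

936.1 km

δ₁₃ = central angle OC-43→FT-34 = 0.221580 rad  (haversine)
θ₁₃ = bearing OC-43→FT-34 = 319.438°,  θ₁₂ = bearing OC-43→TG-88 = 97.553°
dₓₜ = R·arcsin(sin δ₁₃ · sin(θ₁₃ − θ₁₂)) = 6356.8·arcsin(0.21977·sin(221.885°)) = -936.096 km
|dₓₜ| = 936.096 km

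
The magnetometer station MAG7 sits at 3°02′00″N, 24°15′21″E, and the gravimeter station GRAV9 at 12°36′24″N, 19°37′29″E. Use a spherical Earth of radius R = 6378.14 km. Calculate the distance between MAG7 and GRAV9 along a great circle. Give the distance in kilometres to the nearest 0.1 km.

1181.5 km

MAG7: φ = +3.03333°, λ = +24.25583°
GRAV9: φ = +12.60667°, λ = +19.62472°
Δφ = 9.5733°,  Δλ = -4.6311°
a = sin²(Δφ/2) + cos φ₁ cos φ₂ sin²(Δλ/2) = 0.008554
c = 2·arcsin(√a) = 0.185241 rad = 10.6135°
d = R·c = 6378.14 × 0.185241 = 1181.5 km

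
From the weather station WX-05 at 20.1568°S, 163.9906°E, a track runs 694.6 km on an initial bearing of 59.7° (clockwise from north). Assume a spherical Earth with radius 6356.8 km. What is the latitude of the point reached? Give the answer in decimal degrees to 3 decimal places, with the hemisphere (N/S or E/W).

16.911°S

δ = d/R = 694.6/6356.8 = 0.109269 rad
φ₂ = arcsin(sin φ₁ cos δ + cos φ₁ sin δ cos θ)
   = arcsin(-0.34459·0.99404 + 0.93875·0.10905·0.50453) = -16.91099°
λ₂ = λ₁ + atan2(sin θ sin δ cos φ₁, cos δ − sin φ₁ sin φ₂) = 169.63822°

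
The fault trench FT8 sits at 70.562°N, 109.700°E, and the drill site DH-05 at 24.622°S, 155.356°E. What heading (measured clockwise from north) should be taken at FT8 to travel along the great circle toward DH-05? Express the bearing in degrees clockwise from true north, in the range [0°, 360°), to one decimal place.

138.6°

Δλ = 45.6560°
y = sin Δλ · cos φ₂ = 0.650131
x = cos φ₁ sin φ₂ − sin φ₁ cos φ₂ cos Δλ = -0.737844
θ = atan2(y, x) = 138.6160° → 138.6160° (mod 360°)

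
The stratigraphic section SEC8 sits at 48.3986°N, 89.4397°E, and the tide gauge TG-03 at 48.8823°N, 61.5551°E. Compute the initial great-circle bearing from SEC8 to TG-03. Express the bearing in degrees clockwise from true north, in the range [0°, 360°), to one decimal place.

Δλ = -27.8846°
y = sin Δλ · cos φ₂ = -0.307558
x = cos φ₁ sin φ₂ − sin φ₁ cos φ₂ cos Δλ = 0.065538
θ = atan2(y, x) = -77.9707° → 282.0293° (mod 360°)

282.0°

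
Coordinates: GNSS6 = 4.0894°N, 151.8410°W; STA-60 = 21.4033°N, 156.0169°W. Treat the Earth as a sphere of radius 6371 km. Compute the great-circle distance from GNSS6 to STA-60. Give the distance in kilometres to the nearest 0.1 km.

Δφ = 17.3139°,  Δλ = -4.1759°
a = sin²(Δφ/2) + cos φ₁ cos φ₂ sin²(Δλ/2) = 0.023888
c = 2·arcsin(√a) = 0.310362 rad = 17.7824°
d = R·c = 6371 × 0.310362 = 1977.3 km

1977.3 km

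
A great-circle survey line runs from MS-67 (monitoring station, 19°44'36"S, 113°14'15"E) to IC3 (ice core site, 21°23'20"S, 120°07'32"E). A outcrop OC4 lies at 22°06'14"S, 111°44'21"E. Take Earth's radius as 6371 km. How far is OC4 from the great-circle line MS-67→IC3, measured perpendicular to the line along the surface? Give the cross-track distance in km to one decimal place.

294.9 km

MS-67: φ = -19.74333°, λ = +113.23750°
IC3: φ = -21.38889°, λ = +120.12556°
OC4: φ = -22.10389°, λ = +111.73917°
δ₁₃ = central angle MS-67→OC4 = 0.047895 rad  (haversine)
θ₁₃ = bearing MS-67→OC4 = 210.399°,  θ₁₂ = bearing MS-67→IC3 = 105.509°
dₓₜ = R·arcsin(sin δ₁₃ · sin(θ₁₃ − θ₁₂)) = 6371·arcsin(0.04788·sin(104.890°)) = 294.885 km
|dₓₜ| = 294.885 km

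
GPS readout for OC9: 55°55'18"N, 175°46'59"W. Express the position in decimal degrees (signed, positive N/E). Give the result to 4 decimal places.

lat: 55.9217° N → +55.9217°
lon: 175.7831° W → -175.7831°

+55.9217°, -175.7831°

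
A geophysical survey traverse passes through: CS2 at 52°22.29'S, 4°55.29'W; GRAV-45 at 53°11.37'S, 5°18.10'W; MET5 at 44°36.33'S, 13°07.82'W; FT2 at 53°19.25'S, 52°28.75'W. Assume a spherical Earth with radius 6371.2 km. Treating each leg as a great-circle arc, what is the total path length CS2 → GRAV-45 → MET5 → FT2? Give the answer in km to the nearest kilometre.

CS2: φ = -52.37150°, λ = -4.92150°
GRAV-45: φ = -53.18950°, λ = -5.30167°
MET5: φ = -44.60550°, λ = -13.13033°
FT2: φ = -53.32083°, λ = -52.47917°
CS2→GRAV-45: c = 0.014830 rad, d = 94.49 km
GRAV-45→MET5: c = 0.174449 rad, d = 1111.45 km
MET5→FT2: c = 0.468950 rad, d = 2987.78 km
Total = 94.49 + 1111.45 + 2987.78 = 4193.71 km

4194 km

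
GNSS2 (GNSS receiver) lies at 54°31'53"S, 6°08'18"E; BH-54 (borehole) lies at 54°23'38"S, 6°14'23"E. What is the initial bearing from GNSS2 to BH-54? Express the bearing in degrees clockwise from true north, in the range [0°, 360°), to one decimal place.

GNSS2: φ = -54.53139°, λ = +6.13833°
BH-54: φ = -54.39389°, λ = +6.23972°
Δλ = 0.1014°
y = sin Δλ · cos φ₂ = 0.001030
x = cos φ₁ sin φ₂ − sin φ₁ cos φ₂ cos Δλ = 0.002399
θ = atan2(y, x) = 23.2406° → 23.2406° (mod 360°)

23.2°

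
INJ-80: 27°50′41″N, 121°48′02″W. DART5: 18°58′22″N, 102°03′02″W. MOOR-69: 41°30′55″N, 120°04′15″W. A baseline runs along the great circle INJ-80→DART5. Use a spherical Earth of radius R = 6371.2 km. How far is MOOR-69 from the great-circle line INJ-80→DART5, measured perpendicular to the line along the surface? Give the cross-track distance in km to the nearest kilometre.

INJ-80: φ = +27.84472°, λ = -121.80056°
DART5: φ = +18.97278°, λ = -102.05056°
MOOR-69: φ = +41.51528°, λ = -120.07083°
δ₁₃ = central angle INJ-80→MOOR-69 = 0.239869 rad  (haversine)
θ₁₃ = bearing INJ-80→MOOR-69 = 5.459°,  θ₁₂ = bearing INJ-80→DART5 = 111.866°
dₓₜ = R·arcsin(sin δ₁₃ · sin(θ₁₃ − θ₁₂)) = 6371.2·arcsin(0.23758·sin(-106.407°)) = -1464.877 km
|dₓₜ| = 1464.877 km

1465 km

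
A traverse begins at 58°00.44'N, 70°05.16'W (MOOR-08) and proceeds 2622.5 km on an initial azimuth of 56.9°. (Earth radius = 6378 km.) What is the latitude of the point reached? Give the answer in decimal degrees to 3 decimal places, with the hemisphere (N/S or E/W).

63.261°N

MOOR-08: φ = +58.00733°, λ = -70.08600°
δ = d/R = 2622.5/6378 = 0.411179 rad
φ₂ = arcsin(sin φ₁ cos δ + cos φ₁ sin δ cos θ)
   = arcsin(0.84812·0.91665 + 0.52981·0.39969·0.54610) = 63.26138°
λ₂ = λ₁ + atan2(sin θ sin δ cos φ₁, cos δ − sin φ₁ sin φ₂) = -21.99617°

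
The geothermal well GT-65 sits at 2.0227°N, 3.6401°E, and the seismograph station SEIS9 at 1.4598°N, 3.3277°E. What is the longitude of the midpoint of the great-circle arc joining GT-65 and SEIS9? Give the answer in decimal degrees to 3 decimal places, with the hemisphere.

3.484°E

Bx = cos φ₂ cos Δλ = 0.999661,  By = cos φ₂ sin Δλ = -0.005451
φₘ = atan2(sin φ₁ + sin φ₂, √((cos φ₁ + Bx)² + By²)) = 1.74126°
λₘ = λ₁ + atan2(By, cos φ₁ + Bx) = 3.48388°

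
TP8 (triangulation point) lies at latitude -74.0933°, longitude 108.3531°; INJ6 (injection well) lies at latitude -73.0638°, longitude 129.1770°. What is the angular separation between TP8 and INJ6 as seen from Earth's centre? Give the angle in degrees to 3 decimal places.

Δφ = 1.0295°,  Δλ = 20.8239°
a = sin²(Δφ/2) + cos φ₁ cos φ₂ sin²(Δλ/2) = 0.002688
c = 2·arcsin(√a) = 0.103745 rad = 5.9442°

5.944°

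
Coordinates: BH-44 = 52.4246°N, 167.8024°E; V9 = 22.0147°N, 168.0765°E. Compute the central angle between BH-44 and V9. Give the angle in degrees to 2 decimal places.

30.41°

Δφ = -30.4099°,  Δλ = 0.2741°
a = sin²(Δφ/2) + cos φ₁ cos φ₂ sin²(Δλ/2) = 0.068790
c = 2·arcsin(√a) = 0.530766 rad = 30.4106°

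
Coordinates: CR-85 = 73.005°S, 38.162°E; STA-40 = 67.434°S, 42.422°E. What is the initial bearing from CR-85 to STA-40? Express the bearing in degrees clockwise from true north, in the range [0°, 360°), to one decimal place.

Δλ = 4.2600°
y = sin Δλ · cos φ₂ = 0.028506
x = cos φ₁ sin φ₂ − sin φ₁ cos φ₂ cos Δλ = 0.096065
θ = atan2(y, x) = 16.5274° → 16.5274° (mod 360°)

16.5°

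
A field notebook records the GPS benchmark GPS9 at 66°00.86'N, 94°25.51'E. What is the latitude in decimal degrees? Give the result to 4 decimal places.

66.0143°N

66° + 0.86′/60 = 66 + 0.01433 = 66.0143°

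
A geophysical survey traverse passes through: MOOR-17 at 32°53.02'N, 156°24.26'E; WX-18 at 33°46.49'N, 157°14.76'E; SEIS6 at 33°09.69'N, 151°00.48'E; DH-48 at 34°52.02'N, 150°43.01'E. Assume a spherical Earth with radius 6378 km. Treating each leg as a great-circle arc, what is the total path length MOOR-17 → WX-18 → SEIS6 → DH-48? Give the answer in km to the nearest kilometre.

MOOR-17: φ = +32.88367°, λ = +156.40433°
WX-18: φ = +33.77483°, λ = +157.24600°
SEIS6: φ = +33.16150°, λ = +151.00800°
DH-48: φ = +34.86700°, λ = +150.71683°
MOOR-17→WX-18: c = 0.019813 rad, d = 126.37 km
WX-18→SEIS6: c = 0.091436 rad, d = 583.18 km
SEIS6→DH-48: c = 0.030063 rad, d = 191.74 km
Total = 126.37 + 583.18 + 191.74 = 901.29 km

901 km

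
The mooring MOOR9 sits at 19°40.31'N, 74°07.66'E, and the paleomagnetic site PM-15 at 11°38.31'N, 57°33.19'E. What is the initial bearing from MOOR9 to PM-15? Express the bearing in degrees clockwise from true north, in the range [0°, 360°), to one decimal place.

245.7°

MOOR9: φ = +19.67183°, λ = +74.12767°
PM-15: φ = +11.63850°, λ = +57.55317°
Δλ = -16.5745°
y = sin Δλ · cos φ₂ = -0.279397
x = cos φ₁ sin φ₂ − sin φ₁ cos φ₂ cos Δλ = -0.126050
θ = atan2(y, x) = -114.2825° → 245.7175° (mod 360°)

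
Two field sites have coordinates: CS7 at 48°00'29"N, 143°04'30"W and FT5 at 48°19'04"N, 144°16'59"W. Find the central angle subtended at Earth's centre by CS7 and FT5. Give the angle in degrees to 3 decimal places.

0.863°

CS7: φ = +48.00806°, λ = -143.07500°
FT5: φ = +48.31778°, λ = -144.28306°
Δφ = 0.3097°,  Δλ = -1.2081°
a = sin²(Δφ/2) + cos φ₁ cos φ₂ sin²(Δλ/2) = 0.000057
c = 2·arcsin(√a) = 0.015067 rad = 0.8633°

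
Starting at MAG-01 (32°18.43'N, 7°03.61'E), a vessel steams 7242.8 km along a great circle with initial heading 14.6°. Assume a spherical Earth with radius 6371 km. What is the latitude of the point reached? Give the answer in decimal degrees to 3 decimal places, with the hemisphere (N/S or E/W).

MAG-01: φ = +32.30717°, λ = +7.06017°
δ = d/R = 7242.8/6371 = 1.136839 rad
φ₂ = arcsin(sin φ₁ cos δ + cos φ₁ sin δ cos θ)
   = arcsin(0.53446·0.42046 + 0.84519·0.90731·0.96771) = 75.19731°
λ₂ = λ₁ + atan2(sin θ sin δ cos φ₁, cos δ − sin φ₁ sin φ₂) = 123.53155°

75.197°N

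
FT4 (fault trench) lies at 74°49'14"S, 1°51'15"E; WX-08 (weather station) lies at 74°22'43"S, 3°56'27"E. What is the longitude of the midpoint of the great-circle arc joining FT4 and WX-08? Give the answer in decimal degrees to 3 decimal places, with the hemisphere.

2.912°E

FT4: φ = -74.82056°, λ = +1.85417°
WX-08: φ = -74.37861°, λ = +3.94083°
Bx = cos φ₂ cos Δλ = 0.269101,  By = cos φ₂ sin Δλ = 0.009805
φₘ = atan2(sin φ₁ + sin φ₂, √((cos φ₁ + Bx)² + By²)) = -74.60201°
λₘ = λ₁ + atan2(By, cos φ₁ + Bx) = 2.91211°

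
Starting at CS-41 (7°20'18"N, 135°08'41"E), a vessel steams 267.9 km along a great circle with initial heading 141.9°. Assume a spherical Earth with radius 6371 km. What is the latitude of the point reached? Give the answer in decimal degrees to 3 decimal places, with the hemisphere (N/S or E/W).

5.440°N

CS-41: φ = +7.33833°, λ = +135.14472°
δ = d/R = 267.9/6371 = 0.042050 rad
φ₂ = arcsin(sin φ₁ cos δ + cos φ₁ sin δ cos θ)
   = arcsin(0.12773·0.99912 + 0.99181·0.04204·-0.78694) = 5.44012°
λ₂ = λ₁ + atan2(sin θ sin δ cos φ₁, cos δ − sin φ₁ sin φ₂) = 136.63779°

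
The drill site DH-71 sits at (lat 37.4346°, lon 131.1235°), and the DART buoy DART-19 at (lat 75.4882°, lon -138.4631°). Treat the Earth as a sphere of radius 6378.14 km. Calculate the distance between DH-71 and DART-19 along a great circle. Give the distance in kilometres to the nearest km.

Δφ = 38.0536°,  Δλ = 90.4134°
a = sin²(Δφ/2) + cos φ₁ cos φ₂ sin²(Δλ/2) = 0.206487
c = 2·arcsin(√a) = 0.943415 rad = 54.0537°
d = R·c = 6378.14 × 0.943415 = 6017.2 km

6017 km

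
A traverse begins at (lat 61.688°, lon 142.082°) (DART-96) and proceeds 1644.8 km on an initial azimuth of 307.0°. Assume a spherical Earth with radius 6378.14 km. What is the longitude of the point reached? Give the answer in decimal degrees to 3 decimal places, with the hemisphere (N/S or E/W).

δ = d/R = 1644.8/6378.14 = 0.257881 rad
φ₂ = arcsin(sin φ₁ cos δ + cos φ₁ sin δ cos θ)
   = arcsin(0.88038·0.96693 + 0.47427·0.25503·0.60182) = 67.52682°
λ₂ = λ₁ + atan2(sin θ sin δ cos φ₁, cos δ − sin φ₁ sin φ₂) = 109.88462°

109.885°E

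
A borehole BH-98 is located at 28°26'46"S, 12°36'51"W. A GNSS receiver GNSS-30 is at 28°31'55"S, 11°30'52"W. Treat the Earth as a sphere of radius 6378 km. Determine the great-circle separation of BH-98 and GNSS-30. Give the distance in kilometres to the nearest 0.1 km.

108.0 km

BH-98: φ = -28.44611°, λ = -12.61417°
GNSS-30: φ = -28.53194°, λ = -11.51444°
Δφ = -0.0858°,  Δλ = 1.0997°
a = sin²(Δφ/2) + cos φ₁ cos φ₂ sin²(Δλ/2) = 0.000072
c = 2·arcsin(√a) = 0.016936 rad = 0.9704°
d = R·c = 6378 × 0.016936 = 108.0 km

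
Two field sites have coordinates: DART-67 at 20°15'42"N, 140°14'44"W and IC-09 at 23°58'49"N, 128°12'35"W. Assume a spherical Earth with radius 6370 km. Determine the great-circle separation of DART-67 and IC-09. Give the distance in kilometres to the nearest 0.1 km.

1306.1 km

DART-67: φ = +20.26167°, λ = -140.24556°
IC-09: φ = +23.98028°, λ = -128.20972°
Δφ = 3.7186°,  Δλ = 12.0358°
a = sin²(Δφ/2) + cos φ₁ cos φ₂ sin²(Δλ/2) = 0.010474
c = 2·arcsin(√a) = 0.205043 rad = 11.7481°
d = R·c = 6370 × 0.205043 = 1306.1 km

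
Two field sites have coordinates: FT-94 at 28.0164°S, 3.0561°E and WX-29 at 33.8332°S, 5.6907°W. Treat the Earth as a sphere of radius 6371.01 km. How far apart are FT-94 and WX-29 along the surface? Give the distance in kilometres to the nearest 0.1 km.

Δφ = -5.8168°,  Δλ = -8.7468°
a = sin²(Δφ/2) + cos φ₁ cos φ₂ sin²(Δλ/2) = 0.006839
c = 2·arcsin(√a) = 0.165582 rad = 9.4872°
d = R·c = 6371.01 × 0.165582 = 1054.9 km

1054.9 km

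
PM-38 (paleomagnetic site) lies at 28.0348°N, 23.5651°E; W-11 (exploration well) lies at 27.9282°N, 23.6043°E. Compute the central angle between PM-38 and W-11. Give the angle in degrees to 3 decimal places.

0.112°

Δφ = -0.1066°,  Δλ = 0.0392°
a = sin²(Δφ/2) + cos φ₁ cos φ₂ sin²(Δλ/2) = 0.000001
c = 2·arcsin(√a) = 0.001956 rad = 0.1121°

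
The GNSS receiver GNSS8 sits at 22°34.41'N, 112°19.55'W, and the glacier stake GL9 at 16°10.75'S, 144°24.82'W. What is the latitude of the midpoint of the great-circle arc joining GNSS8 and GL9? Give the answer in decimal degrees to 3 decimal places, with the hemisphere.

GNSS8: φ = +22.57350°, λ = -112.32583°
GL9: φ = -16.17917°, λ = -144.41367°
Bx = cos φ₂ cos Δλ = 0.813680,  By = cos φ₂ sin Δλ = -0.510180
φₘ = atan2(sin φ₁ + sin φ₂, √((cos φ₁ + Bx)² + By²)) = 3.32640°
λₘ = λ₁ + atan2(By, cos φ₁ + Bx) = -128.69344°

3.326°N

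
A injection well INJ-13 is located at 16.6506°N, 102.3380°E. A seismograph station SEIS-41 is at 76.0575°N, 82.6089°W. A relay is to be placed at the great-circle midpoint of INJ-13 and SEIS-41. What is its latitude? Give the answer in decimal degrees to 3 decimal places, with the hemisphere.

Bx = cos φ₂ cos Δλ = -0.240050,  By = cos φ₂ sin Δλ = 0.020778
φₘ = atan2(sin φ₁ + sin φ₂, √((cos φ₁ + Bx)² + By²)) = 60.25537°
λₘ = λ₁ + atan2(By, cos φ₁ + Bx) = 103.99552°

60.255°N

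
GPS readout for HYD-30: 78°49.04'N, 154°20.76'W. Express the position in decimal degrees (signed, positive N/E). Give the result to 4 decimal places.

lat: 78.8173° N → +78.8173°
lon: 154.3460° W → -154.3460°

+78.8173°, -154.3460°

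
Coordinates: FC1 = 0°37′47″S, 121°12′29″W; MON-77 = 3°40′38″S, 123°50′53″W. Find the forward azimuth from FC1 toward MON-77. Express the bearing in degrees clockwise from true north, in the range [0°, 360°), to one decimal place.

FC1: φ = -0.62972°, λ = -121.20806°
MON-77: φ = -3.67722°, λ = -123.84806°
Δλ = -2.6400°
y = sin Δλ · cos φ₂ = -0.045966
x = cos φ₁ sin φ₂ − sin φ₁ cos φ₂ cos Δλ = -0.053175
θ = atan2(y, x) = -139.1594° → 220.8406° (mod 360°)

220.8°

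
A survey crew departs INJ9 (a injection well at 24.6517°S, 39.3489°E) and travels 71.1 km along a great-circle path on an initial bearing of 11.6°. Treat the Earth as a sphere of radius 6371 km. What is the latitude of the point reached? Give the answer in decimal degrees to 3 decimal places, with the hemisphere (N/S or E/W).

δ = d/R = 71.1/6371 = 0.011160 rad
φ₂ = arcsin(sin φ₁ cos δ + cos φ₁ sin δ cos θ)
   = arcsin(-0.41710·0.99994 + 0.90886·0.01116·0.97958) = -24.02528°
λ₂ = λ₁ + atan2(sin θ sin δ cos φ₁, cos δ − sin φ₁ sin φ₂) = 39.48967°

24.025°S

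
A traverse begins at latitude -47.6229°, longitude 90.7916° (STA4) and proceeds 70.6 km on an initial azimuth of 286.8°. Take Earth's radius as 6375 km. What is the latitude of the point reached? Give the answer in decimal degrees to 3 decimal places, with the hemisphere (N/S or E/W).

δ = d/R = 70.6/6375 = 0.011075 rad
φ₂ = arcsin(sin φ₁ cos δ + cos φ₁ sin δ cos θ)
   = arcsin(-0.73872·0.99994 + 0.67401·0.01107·0.28903) = -47.43599°
λ₂ = λ₁ + atan2(sin θ sin δ cos φ₁, cos δ − sin φ₁ sin φ₂) = 89.89355°

47.436°S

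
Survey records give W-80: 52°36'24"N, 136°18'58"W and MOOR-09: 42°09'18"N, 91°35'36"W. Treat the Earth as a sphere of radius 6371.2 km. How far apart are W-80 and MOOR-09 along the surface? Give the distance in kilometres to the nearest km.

3497 km

W-80: φ = +52.60667°, λ = -136.31611°
MOOR-09: φ = +42.15500°, λ = -91.59333°
Δφ = -10.4517°,  Δλ = 44.7228°
a = sin²(Δφ/2) + cos φ₁ cos φ₂ sin²(Δλ/2) = 0.073458
c = 2·arcsin(√a) = 0.548927 rad = 31.4512°
d = R·c = 6371.2 × 0.548927 = 3497.3 km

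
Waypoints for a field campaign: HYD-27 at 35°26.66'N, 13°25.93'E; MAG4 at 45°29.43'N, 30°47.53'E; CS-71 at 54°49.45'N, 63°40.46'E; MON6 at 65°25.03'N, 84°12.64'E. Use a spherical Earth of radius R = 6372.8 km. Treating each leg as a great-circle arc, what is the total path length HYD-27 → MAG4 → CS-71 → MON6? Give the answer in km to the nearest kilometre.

HYD-27: φ = +35.44433°, λ = +13.43217°
MAG4: φ = +45.49050°, λ = +30.79217°
CS-71: φ = +54.82417°, λ = +63.67433°
MON6: φ = +65.41717°, λ = +84.21067°
HYD-27→MAG4: c = 0.288567 rad, d = 1838.98 km
MAG4→CS-71: c = 0.397430 rad, d = 2532.74 km
CS-71→MON6: c = 0.254745 rad, d = 1623.44 km
Total = 1838.98 + 2532.74 + 1623.44 = 5995.16 km

5995 km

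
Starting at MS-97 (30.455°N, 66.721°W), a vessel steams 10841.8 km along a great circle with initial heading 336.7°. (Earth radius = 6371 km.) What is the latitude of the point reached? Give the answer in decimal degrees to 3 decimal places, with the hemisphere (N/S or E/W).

45.953°N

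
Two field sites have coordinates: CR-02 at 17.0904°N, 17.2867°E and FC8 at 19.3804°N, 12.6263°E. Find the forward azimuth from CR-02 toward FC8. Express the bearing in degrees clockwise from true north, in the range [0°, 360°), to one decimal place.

298.1°

Δλ = -4.6604°
y = sin Δλ · cos φ₂ = -0.076646
x = cos φ₁ sin φ₂ − sin φ₁ cos φ₂ cos Δλ = 0.040874
θ = atan2(y, x) = -61.9297° → 298.0703° (mod 360°)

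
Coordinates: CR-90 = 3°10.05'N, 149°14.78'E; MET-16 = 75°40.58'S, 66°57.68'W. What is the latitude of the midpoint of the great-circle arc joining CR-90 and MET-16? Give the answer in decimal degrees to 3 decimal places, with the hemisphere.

CR-90: φ = +3.16750°, λ = +149.24633°
MET-16: φ = -75.67633°, λ = -66.96133°
Bx = cos φ₂ cos Δλ = -0.199622,  By = cos φ₂ sin Δλ = 0.146142
φₘ = atan2(sin φ₁ + sin φ₂, √((cos φ₁ + Bx)² + By²)) = -48.36761°
λₘ = λ₁ + atan2(By, cos φ₁ + Bx) = 159.61341°

48.368°S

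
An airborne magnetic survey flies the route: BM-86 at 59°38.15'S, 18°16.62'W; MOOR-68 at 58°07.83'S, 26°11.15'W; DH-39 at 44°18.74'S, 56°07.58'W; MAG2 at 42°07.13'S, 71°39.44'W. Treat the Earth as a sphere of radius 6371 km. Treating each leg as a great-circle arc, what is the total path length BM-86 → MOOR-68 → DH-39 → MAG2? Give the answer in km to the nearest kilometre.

BM-86: φ = -59.63583°, λ = -18.27700°
MOOR-68: φ = -58.13050°, λ = -26.18583°
DH-39: φ = -44.31233°, λ = -56.12633°
MAG2: φ = -42.11883°, λ = -71.65733°
BM-86→MOOR-68: c = 0.075962 rad, d = 483.96 km
MOOR-68→DH-39: c = 0.401081 rad, d = 2555.29 km
DH-39→MAG2: c = 0.200902 rad, d = 1279.94 km
Total = 483.96 + 2555.29 + 1279.94 = 4319.19 km

4319 km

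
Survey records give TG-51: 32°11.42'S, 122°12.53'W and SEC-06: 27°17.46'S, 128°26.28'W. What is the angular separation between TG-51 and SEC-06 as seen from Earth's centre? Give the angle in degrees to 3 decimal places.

TG-51: φ = -32.19033°, λ = -122.20883°
SEC-06: φ = -27.29100°, λ = -128.43800°
Δφ = 4.8993°,  Δλ = -6.2292°
a = sin²(Δφ/2) + cos φ₁ cos φ₂ sin²(Δλ/2) = 0.004047
c = 2·arcsin(√a) = 0.127319 rad = 7.2948°

7.295°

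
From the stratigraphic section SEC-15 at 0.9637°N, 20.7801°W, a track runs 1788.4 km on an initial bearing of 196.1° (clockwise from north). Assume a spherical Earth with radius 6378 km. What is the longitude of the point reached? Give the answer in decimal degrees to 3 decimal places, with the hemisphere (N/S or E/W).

25.326°W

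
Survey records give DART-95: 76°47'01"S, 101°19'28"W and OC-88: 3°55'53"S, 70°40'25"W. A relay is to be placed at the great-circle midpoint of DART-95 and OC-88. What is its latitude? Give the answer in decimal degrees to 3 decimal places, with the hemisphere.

40.971°S

DART-95: φ = -76.78361°, λ = -101.32444°
OC-88: φ = -3.93139°, λ = -70.67361°
Bx = cos φ₂ cos Δλ = 0.858266,  By = cos φ₂ sin Δλ = 0.508605
φₘ = atan2(sin φ₁ + sin φ₂, √((cos φ₁ + Bx)² + By²)) = -40.97073°
λₘ = λ₁ + atan2(By, cos φ₁ + Bx) = -76.24752°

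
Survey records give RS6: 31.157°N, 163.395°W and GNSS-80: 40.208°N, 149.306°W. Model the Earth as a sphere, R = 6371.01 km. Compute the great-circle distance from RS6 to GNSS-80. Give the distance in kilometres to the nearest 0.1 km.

1618.9 km

Δφ = 9.0510°,  Δλ = 14.0890°
a = sin²(Δφ/2) + cos φ₁ cos φ₂ sin²(Δλ/2) = 0.016055
c = 2·arcsin(√a) = 0.254102 rad = 14.5590°
d = R·c = 6371.01 × 0.254102 = 1618.9 km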